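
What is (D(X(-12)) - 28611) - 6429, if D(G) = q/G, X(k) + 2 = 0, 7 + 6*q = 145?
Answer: -70103/2 ≈ -35052.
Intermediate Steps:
q = 23 (q = -7/6 + (⅙)*145 = -7/6 + 145/6 = 23)
X(k) = -2 (X(k) = -2 + 0 = -2)
D(G) = 23/G
(D(X(-12)) - 28611) - 6429 = (23/(-2) - 28611) - 6429 = (23*(-½) - 28611) - 6429 = (-23/2 - 28611) - 6429 = -57245/2 - 6429 = -70103/2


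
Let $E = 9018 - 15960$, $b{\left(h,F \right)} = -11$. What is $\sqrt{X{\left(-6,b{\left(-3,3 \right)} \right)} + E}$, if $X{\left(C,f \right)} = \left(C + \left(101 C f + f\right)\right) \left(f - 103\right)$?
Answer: $96 i \sqrt{83} \approx 874.6 i$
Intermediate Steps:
$E = -6942$
$X{\left(C,f \right)} = \left(-103 + f\right) \left(C + f + 101 C f\right)$ ($X{\left(C,f \right)} = \left(C + \left(101 C f + f\right)\right) \left(-103 + f\right) = \left(C + \left(f + 101 C f\right)\right) \left(-103 + f\right) = \left(C + f + 101 C f\right) \left(-103 + f\right) = \left(-103 + f\right) \left(C + f + 101 C f\right)$)
$\sqrt{X{\left(-6,b{\left(-3,3 \right)} \right)} + E} = \sqrt{\left(\left(-11\right)^{2} - -618 - -1133 - \left(-62412\right) \left(-11\right) + 101 \left(-6\right) \left(-11\right)^{2}\right) - 6942} = \sqrt{\left(121 + 618 + 1133 - 686532 + 101 \left(-6\right) 121\right) - 6942} = \sqrt{\left(121 + 618 + 1133 - 686532 - 73326\right) - 6942} = \sqrt{-757986 - 6942} = \sqrt{-764928} = 96 i \sqrt{83}$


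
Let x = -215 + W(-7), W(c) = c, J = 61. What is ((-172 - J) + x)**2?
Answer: 207025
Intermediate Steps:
x = -222 (x = -215 - 7 = -222)
((-172 - J) + x)**2 = ((-172 - 1*61) - 222)**2 = ((-172 - 61) - 222)**2 = (-233 - 222)**2 = (-455)**2 = 207025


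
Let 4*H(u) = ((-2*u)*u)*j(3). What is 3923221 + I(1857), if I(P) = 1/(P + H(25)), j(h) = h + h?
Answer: 70617977/18 ≈ 3.9232e+6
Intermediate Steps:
j(h) = 2*h
H(u) = -3*u² (H(u) = (((-2*u)*u)*(2*3))/4 = (-2*u²*6)/4 = (-12*u²)/4 = -3*u²)
I(P) = 1/(-1875 + P) (I(P) = 1/(P - 3*25²) = 1/(P - 3*625) = 1/(P - 1875) = 1/(-1875 + P))
3923221 + I(1857) = 3923221 + 1/(-1875 + 1857) = 3923221 + 1/(-18) = 3923221 - 1/18 = 70617977/18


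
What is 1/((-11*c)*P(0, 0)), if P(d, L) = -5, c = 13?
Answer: 1/715 ≈ 0.0013986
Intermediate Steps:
1/((-11*c)*P(0, 0)) = 1/(-11*13*(-5)) = 1/(-143*(-5)) = 1/715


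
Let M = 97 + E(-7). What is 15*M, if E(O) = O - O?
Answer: 1455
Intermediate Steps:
E(O) = 0
M = 97 (M = 97 + 0 = 97)
15*M = 15*97 = 1455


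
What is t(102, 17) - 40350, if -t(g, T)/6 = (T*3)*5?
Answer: -41880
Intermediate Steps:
t(g, T) = -90*T (t(g, T) = -6*T*3*5 = -6*3*T*5 = -90*T)
t(102, 17) - 40350 = -90*17 - 40350 = -1530 - 40350 = -41880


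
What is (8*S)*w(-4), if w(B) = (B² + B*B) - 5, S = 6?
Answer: 1296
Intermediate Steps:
w(B) = -5 + 2*B² (w(B) = (B² + B²) - 5 = 2*B² - 5 = -5 + 2*B²)
(8*S)*w(-4) = (8*6)*(-5 + 2*(-4)²) = 48*(-5 + 2*16) = 48*(-5 + 32) = 48*27 = 1296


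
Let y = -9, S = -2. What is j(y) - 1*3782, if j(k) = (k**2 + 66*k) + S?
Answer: -4297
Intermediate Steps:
j(k) = -2 + k**2 + 66*k (j(k) = (k**2 + 66*k) - 2 = -2 + k**2 + 66*k)
j(y) - 1*3782 = (-2 + (-9)**2 + 66*(-9)) - 1*3782 = (-2 + 81 - 594) - 3782 = -515 - 3782 = -4297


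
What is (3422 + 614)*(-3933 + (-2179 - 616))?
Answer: -27154208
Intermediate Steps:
(3422 + 614)*(-3933 + (-2179 - 616)) = 4036*(-3933 - 2795) = 4036*(-6728) = -27154208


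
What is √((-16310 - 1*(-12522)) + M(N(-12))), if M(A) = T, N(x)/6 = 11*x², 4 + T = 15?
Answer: I*√3777 ≈ 61.457*I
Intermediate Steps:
T = 11 (T = -4 + 15 = 11)
N(x) = 66*x² (N(x) = 6*(11*x²) = 66*x²)
M(A) = 11
√((-16310 - 1*(-12522)) + M(N(-12))) = √((-16310 - 1*(-12522)) + 11) = √((-16310 + 12522) + 11) = √(-3788 + 11) = √(-3777) = I*√3777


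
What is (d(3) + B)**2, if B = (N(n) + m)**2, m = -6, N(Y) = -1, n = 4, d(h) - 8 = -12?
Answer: 2025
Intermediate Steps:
d(h) = -4 (d(h) = 8 - 12 = -4)
B = 49 (B = (-1 - 6)**2 = (-7)**2 = 49)
(d(3) + B)**2 = (-4 + 49)**2 = 45**2 = 2025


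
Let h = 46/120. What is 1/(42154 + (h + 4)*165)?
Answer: 4/171509 ≈ 2.3322e-5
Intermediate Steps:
h = 23/60 (h = 46*(1/120) = 23/60 ≈ 0.38333)
1/(42154 + (h + 4)*165) = 1/(42154 + (23/60 + 4)*165) = 1/(42154 + (263/60)*165) = 1/(42154 + 2893/4) = 1/(171509/4) = 4/171509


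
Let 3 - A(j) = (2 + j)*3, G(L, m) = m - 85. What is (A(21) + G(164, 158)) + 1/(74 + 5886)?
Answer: 41721/5960 ≈ 7.0002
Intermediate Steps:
G(L, m) = -85 + m
A(j) = -3 - 3*j (A(j) = 3 - (2 + j)*3 = 3 - (6 + 3*j) = 3 + (-6 - 3*j) = -3 - 3*j)
(A(21) + G(164, 158)) + 1/(74 + 5886) = ((-3 - 3*21) + (-85 + 158)) + 1/(74 + 5886) = ((-3 - 63) + 73) + 1/5960 = (-66 + 73) + 1/5960 = 7 + 1/5960 = 41721/5960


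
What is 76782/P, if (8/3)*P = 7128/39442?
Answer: 1009478548/891 ≈ 1.1330e+6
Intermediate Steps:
P = 2673/39442 (P = 3*(7128/39442)/8 = 3*(7128*(1/39442))/8 = (3/8)*(3564/19721) = 2673/39442 ≈ 0.067770)
76782/P = 76782/(2673/39442) = 76782*(39442/2673) = 1009478548/891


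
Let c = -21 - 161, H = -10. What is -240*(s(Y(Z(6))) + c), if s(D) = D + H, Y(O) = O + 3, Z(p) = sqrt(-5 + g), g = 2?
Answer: 45360 - 240*I*sqrt(3) ≈ 45360.0 - 415.69*I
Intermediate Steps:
Z(p) = I*sqrt(3) (Z(p) = sqrt(-5 + 2) = sqrt(-3) = I*sqrt(3))
Y(O) = 3 + O
c = -182
s(D) = -10 + D (s(D) = D - 10 = -10 + D)
-240*(s(Y(Z(6))) + c) = -240*((-10 + (3 + I*sqrt(3))) - 182) = -240*((-7 + I*sqrt(3)) - 182) = -240*(-189 + I*sqrt(3)) = 45360 - 240*I*sqrt(3)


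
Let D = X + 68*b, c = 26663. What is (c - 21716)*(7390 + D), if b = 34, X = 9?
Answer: 48040317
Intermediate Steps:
D = 2321 (D = 9 + 68*34 = 9 + 2312 = 2321)
(c - 21716)*(7390 + D) = (26663 - 21716)*(7390 + 2321) = 4947*9711 = 48040317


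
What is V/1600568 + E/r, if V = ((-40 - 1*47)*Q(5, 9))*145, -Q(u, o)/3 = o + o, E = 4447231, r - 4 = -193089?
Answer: -120458003351/5328373660 ≈ -22.607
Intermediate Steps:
r = -193085 (r = 4 - 193089 = -193085)
Q(u, o) = -6*o (Q(u, o) = -3*(o + o) = -6*o)
V = 681210 (V = ((-40 - 1*47)*(-6*9))*145 = ((-40 - 47)*(-54))*145 = -87*(-54)*145 = 4698*145 = 681210)
V/1600568 + E/r = 681210/1600568 + 4447231/(-193085) = 681210*(1/1600568) + 4447231*(-1/193085) = 11745/27596 - 4447231/193085 = -120458003351/5328373660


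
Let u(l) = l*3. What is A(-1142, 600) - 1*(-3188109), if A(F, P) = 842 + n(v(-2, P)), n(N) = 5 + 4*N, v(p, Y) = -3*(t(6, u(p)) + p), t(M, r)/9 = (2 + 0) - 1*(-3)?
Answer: 3188440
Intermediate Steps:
u(l) = 3*l
t(M, r) = 45 (t(M, r) = 9*((2 + 0) - 1*(-3)) = 9*(2 + 3) = 9*5 = 45)
v(p, Y) = -135 - 3*p (v(p, Y) = -3*(45 + p) = -135 - 3*p)
A(F, P) = 331 (A(F, P) = 842 + (5 + 4*(-135 - 3*(-2))) = 842 + (5 + 4*(-135 + 6)) = 842 + (5 + 4*(-129)) = 842 + (5 - 516) = 842 - 511 = 331)
A(-1142, 600) - 1*(-3188109) = 331 - 1*(-3188109) = 331 + 3188109 = 3188440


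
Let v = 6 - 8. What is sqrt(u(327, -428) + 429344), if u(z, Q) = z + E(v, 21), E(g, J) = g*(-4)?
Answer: sqrt(429679) ≈ 655.50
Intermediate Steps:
v = -2
E(g, J) = -4*g
u(z, Q) = 8 + z (u(z, Q) = z - 4*(-2) = z + 8 = 8 + z)
sqrt(u(327, -428) + 429344) = sqrt((8 + 327) + 429344) = sqrt(335 + 429344) = sqrt(429679)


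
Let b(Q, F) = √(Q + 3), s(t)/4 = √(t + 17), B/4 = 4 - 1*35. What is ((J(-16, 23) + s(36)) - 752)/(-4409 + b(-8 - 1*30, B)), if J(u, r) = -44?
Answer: 877391/4859829 - 4409*√53/4859829 - I*√1855/4859829 + 199*I*√35/4859829 ≈ 0.17393 + 0.00023339*I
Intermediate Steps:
B = -124 (B = 4*(4 - 1*35) = 4*(4 - 35) = 4*(-31) = -124)
s(t) = 4*√(17 + t) (s(t) = 4*√(t + 17) = 4*√(17 + t))
b(Q, F) = √(3 + Q)
((J(-16, 23) + s(36)) - 752)/(-4409 + b(-8 - 1*30, B)) = ((-44 + 4*√(17 + 36)) - 752)/(-4409 + √(3 + (-8 - 1*30))) = ((-44 + 4*√53) - 752)/(-4409 + √(3 + (-8 - 30))) = (-796 + 4*√53)/(-4409 + √(3 - 38)) = (-796 + 4*√53)/(-4409 + √(-35)) = (-796 + 4*√53)/(-4409 + I*√35)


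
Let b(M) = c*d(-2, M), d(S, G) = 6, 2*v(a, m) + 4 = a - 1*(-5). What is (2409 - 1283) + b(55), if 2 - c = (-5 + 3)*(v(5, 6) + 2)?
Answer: 1198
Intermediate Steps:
v(a, m) = 1/2 + a/2 (v(a, m) = -2 + (a - 1*(-5))/2 = -2 + (a + 5)/2 = -2 + (5 + a)/2 = -2 + (5/2 + a/2) = 1/2 + a/2)
c = 12 (c = 2 - (-5 + 3)*((1/2 + (1/2)*5) + 2) = 2 - (-2)*((1/2 + 5/2) + 2) = 2 - (-2)*(3 + 2) = 2 - (-2)*5 = 2 - 1*(-10) = 2 + 10 = 12)
b(M) = 72 (b(M) = 12*6 = 72)
(2409 - 1283) + b(55) = (2409 - 1283) + 72 = 1126 + 72 = 1198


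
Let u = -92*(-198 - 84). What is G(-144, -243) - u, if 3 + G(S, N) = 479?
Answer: -25468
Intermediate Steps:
G(S, N) = 476 (G(S, N) = -3 + 479 = 476)
u = 25944 (u = -92*(-282) = 25944)
G(-144, -243) - u = 476 - 1*25944 = 476 - 25944 = -25468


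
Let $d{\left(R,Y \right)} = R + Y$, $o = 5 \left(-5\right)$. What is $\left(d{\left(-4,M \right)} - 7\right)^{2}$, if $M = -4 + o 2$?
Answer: $4225$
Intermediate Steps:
$o = -25$
$M = -54$ ($M = -4 - 50 = -54$)
$\left(d{\left(-4,M \right)} - 7\right)^{2} = \left(\left(-4 - 54\right) - 7\right)^{2} = \left(-58 - 7\right)^{2} = \left(-65\right)^{2} = 4225$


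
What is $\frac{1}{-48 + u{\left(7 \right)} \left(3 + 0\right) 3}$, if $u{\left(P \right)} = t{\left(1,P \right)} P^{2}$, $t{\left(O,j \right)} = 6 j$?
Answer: $\frac{1}{18474} \approx 5.413 \cdot 10^{-5}$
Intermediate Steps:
$u{\left(P \right)} = 6 P^{3}$ ($u{\left(P \right)} = 6 P P^{2} = 6 P^{3}$)
$\frac{1}{-48 + u{\left(7 \right)} \left(3 + 0\right) 3} = \frac{1}{-48 + 6 \cdot 7^{3} \left(3 + 0\right) 3} = \frac{1}{-48 + 6 \cdot 343 \cdot 3 \cdot 3} = \frac{1}{-48 + 2058 \cdot 9} = \frac{1}{-48 + 18522} = \frac{1}{18474}$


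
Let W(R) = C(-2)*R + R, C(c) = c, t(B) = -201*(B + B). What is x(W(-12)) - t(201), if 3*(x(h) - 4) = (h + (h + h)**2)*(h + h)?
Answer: 85510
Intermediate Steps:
t(B) = -402*B
W(R) = -R (W(R) = -2*R + R = -R)
x(h) = 4 + 2*h*(h + 4*h**2)/3 (x(h) = 4 + ((h + (h + h)**2)*(h + h))/3 = 4 + ((h + (2*h)**2)*(2*h))/3 = 4 + ((h + 4*h**2)*(2*h))/3 = 4 + (2*h*(h + 4*h**2))/3 = 4 + 2*h*(h + 4*h**2)/3)
x(W(-12)) - t(201) = (4 + 2*(-1*(-12))**2/3 + 8*(-1*(-12))**3/3) - (-402)*201 = (4 + (2/3)*12**2 + (8/3)*12**3) - 1*(-80802) = (4 + (2/3)*144 + (8/3)*1728) + 80802 = (4 + 96 + 4608) + 80802 = 4708 + 80802 = 85510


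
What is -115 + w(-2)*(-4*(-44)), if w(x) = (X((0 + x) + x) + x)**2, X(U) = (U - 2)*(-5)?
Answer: 137869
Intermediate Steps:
X(U) = 10 - 5*U (X(U) = (-2 + U)*(-5) = 10 - 5*U)
w(x) = (10 - 9*x)**2 (w(x) = ((10 - 5*((0 + x) + x)) + x)**2 = ((10 - 5*(x + x)) + x)**2 = ((10 - 10*x) + x)**2 = (10 - 9*x)**2)
-115 + w(-2)*(-4*(-44)) = -115 + (10 - 9*(-2))**2*(-4*(-44)) = -115 + (10 + 18)**2*176 = -115 + 28**2*176 = -115 + 784*176 = -115 + 137984 = 137869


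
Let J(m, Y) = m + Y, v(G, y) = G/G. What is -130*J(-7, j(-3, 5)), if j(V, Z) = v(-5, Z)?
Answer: 780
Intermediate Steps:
v(G, y) = 1
j(V, Z) = 1
J(m, Y) = Y + m
-130*J(-7, j(-3, 5)) = -130*(1 - 7) = -130*(-6) = 780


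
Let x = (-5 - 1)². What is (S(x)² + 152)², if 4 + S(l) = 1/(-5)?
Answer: 17986081/625 ≈ 28778.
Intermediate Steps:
x = 36 (x = (-6)² = 36)
S(l) = -21/5 (S(l) = -4 + 1/(-5) = -4 - ⅕ = -21/5)
(S(x)² + 152)² = ((-21/5)² + 152)² = (441/25 + 152)² = (4241/25)² = 17986081/625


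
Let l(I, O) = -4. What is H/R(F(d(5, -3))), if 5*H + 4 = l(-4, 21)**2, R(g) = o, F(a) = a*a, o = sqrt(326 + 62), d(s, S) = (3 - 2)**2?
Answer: 6*sqrt(97)/485 ≈ 0.12184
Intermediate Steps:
d(s, S) = 1 (d(s, S) = 1**2 = 1)
o = 2*sqrt(97) (o = sqrt(388) = 2*sqrt(97) ≈ 19.698)
F(a) = a**2
R(g) = 2*sqrt(97)
H = 12/5 (H = -4/5 + (1/5)*(-4)**2 = -4/5 + (1/5)*16 = -4/5 + 16/5 = 12/5 ≈ 2.4000)
H/R(F(d(5, -3))) = 12/(5*((2*sqrt(97)))) = 12*(sqrt(97)/194)/5 = 6*sqrt(97)/485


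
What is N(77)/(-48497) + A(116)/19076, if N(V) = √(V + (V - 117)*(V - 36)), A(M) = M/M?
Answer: 1/19076 - I*√1563/48497 ≈ 5.2422e-5 - 0.0008152*I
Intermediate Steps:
A(M) = 1
N(V) = √(V + (-117 + V)*(-36 + V))
N(77)/(-48497) + A(116)/19076 = √(4212 + 77² - 152*77)/(-48497) + 1/19076 = √(4212 + 5929 - 11704)*(-1/48497) + 1*(1/19076) = √(-1563)*(-1/48497) + 1/19076 = (I*√1563)*(-1/48497) + 1/19076 = -I*√1563/48497 + 1/19076 = 1/19076 - I*√1563/48497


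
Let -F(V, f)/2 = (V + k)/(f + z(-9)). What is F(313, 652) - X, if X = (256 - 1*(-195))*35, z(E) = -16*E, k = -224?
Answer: -6282519/398 ≈ -15785.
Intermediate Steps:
F(V, f) = -2*(-224 + V)/(144 + f) (F(V, f) = -2*(V - 224)/(f - 16*(-9)) = -2*(-224 + V)/(f + 144) = -2*(-224 + V)/(144 + f))
X = 15785 (X = (256 + 195)*35 = 451*35 = 15785)
F(313, 652) - X = 2*(224 - 1*313)/(144 + 652) - 1*15785 = 2*(224 - 313)/796 - 15785 = 2*(1/796)*(-89) - 15785 = -89/398 - 15785 = -6282519/398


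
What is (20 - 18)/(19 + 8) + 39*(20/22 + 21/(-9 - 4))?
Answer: -8159/297 ≈ -27.471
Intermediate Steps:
(20 - 18)/(19 + 8) + 39*(20/22 + 21/(-9 - 4)) = 2/27 + 39*(20*(1/22) + 21/(-13)) = 2*(1/27) + 39*(10/11 + 21*(-1/13)) = 2/27 + 39*(10/11 - 21/13) = 2/27 + 39*(-101/143) = 2/27 - 303/11 = -8159/297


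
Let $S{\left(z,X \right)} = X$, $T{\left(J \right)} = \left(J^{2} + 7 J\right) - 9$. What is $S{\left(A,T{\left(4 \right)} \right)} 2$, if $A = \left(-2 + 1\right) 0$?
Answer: $70$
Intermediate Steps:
$T{\left(J \right)} = -9 + J^{2} + 7 J$
$A = 0$ ($A = \left(-1\right) 0 = 0$)
$S{\left(A,T{\left(4 \right)} \right)} 2 = \left(-9 + 4^{2} + 7 \cdot 4\right) 2 = \left(-9 + 16 + 28\right) 2 = 35 \cdot 2 = 70$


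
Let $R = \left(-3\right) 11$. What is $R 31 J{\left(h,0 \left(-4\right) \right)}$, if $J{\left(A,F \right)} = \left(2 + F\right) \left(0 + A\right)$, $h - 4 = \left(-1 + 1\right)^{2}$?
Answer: $-8184$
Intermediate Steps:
$h = 4$ ($h = 4 + \left(-1 + 1\right)^{2} = 4 + 0^{2} = 4 + 0 = 4$)
$J{\left(A,F \right)} = A \left(2 + F\right)$ ($J{\left(A,F \right)} = \left(2 + F\right) A = A \left(2 + F\right)$)
$R = -33$
$R 31 J{\left(h,0 \left(-4\right) \right)} = \left(-33\right) 31 \cdot 4 \left(2 + 0 \left(-4\right)\right) = - 1023 \cdot 4 \left(2 + 0\right) = - 1023 \cdot 4 \cdot 2 = \left(-1023\right) 8 = -8184$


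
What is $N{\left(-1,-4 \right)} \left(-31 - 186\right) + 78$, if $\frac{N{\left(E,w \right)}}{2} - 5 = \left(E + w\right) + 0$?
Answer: $78$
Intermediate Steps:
$N{\left(E,w \right)} = 10 + 2 E + 2 w$ ($N{\left(E,w \right)} = 10 + 2 \left(\left(E + w\right) + 0\right) = 10 + 2 \left(E + w\right) = 10 + \left(2 E + 2 w\right) = 10 + 2 E + 2 w$)
$N{\left(-1,-4 \right)} \left(-31 - 186\right) + 78 = \left(10 + 2 \left(-1\right) + 2 \left(-4\right)\right) \left(-31 - 186\right) + 78 = \left(10 - 2 - 8\right) \left(-31 - 186\right) + 78 = 0 \left(-217\right) + 78 = 0 + 78 = 78$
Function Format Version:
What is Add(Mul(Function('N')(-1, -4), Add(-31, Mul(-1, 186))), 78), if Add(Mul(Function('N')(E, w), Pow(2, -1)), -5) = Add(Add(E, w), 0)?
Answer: 78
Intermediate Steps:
Function('N')(E, w) = Add(10, Mul(2, E), Mul(2, w)) (Function('N')(E, w) = Add(10, Mul(2, Add(Add(E, w), 0))) = Add(10, Mul(2, Add(E, w))) = Add(10, Add(Mul(2, E), Mul(2, w))) = Add(10, Mul(2, E), Mul(2, w)))
Add(Mul(Function('N')(-1, -4), Add(-31, Mul(-1, 186))), 78) = Add(Mul(Add(10, Mul(2, -1), Mul(2, -4)), Add(-31, Mul(-1, 186))), 78) = Add(Mul(Add(10, -2, -8), Add(-31, -186)), 78) = Add(Mul(0, -217), 78) = Add(0, 78) = 78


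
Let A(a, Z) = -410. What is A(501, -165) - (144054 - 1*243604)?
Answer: 99140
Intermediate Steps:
A(501, -165) - (144054 - 1*243604) = -410 - (144054 - 1*243604) = -410 - (144054 - 243604) = -410 - 1*(-99550) = -410 + 99550 = 99140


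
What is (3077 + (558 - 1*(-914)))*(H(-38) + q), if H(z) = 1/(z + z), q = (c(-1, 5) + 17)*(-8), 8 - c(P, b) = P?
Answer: -71915141/76 ≈ -9.4625e+5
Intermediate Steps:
c(P, b) = 8 - P
q = -208 (q = ((8 - 1*(-1)) + 17)*(-8) = ((8 + 1) + 17)*(-8) = (9 + 17)*(-8) = 26*(-8) = -208)
H(z) = 1/(2*z)
(3077 + (558 - 1*(-914)))*(H(-38) + q) = (3077 + (558 - 1*(-914)))*((½)/(-38) - 208) = (3077 + (558 + 914))*((½)*(-1/38) - 208) = (3077 + 1472)*(-1/76 - 208) = 4549*(-15809/76) = -71915141/76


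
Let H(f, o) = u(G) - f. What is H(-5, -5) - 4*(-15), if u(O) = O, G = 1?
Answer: 66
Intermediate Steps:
H(f, o) = 1 - f
H(-5, -5) - 4*(-15) = (1 - 1*(-5)) - 4*(-15) = (1 + 5) + 60 = 6 + 60 = 66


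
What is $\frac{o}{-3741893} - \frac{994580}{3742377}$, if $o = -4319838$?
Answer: $\frac{12444850434986}{14003574299661} \approx 0.88869$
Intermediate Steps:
$\frac{o}{-3741893} - \frac{994580}{3742377} = - \frac{4319838}{-3741893} - \frac{994580}{3742377} = \left(-4319838\right) \left(- \frac{1}{3741893}\right) - \frac{994580}{3742377} = \frac{4319838}{3741893} - \frac{994580}{3742377} = \frac{12444850434986}{14003574299661}$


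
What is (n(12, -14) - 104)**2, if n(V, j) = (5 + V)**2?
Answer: 34225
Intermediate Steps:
(n(12, -14) - 104)**2 = ((5 + 12)**2 - 104)**2 = (17**2 - 104)**2 = (289 - 104)**2 = 185**2 = 34225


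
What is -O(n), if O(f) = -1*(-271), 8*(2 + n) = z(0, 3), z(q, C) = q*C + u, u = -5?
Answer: -271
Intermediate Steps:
z(q, C) = -5 + C*q (z(q, C) = q*C - 5 = C*q - 5 = -5 + C*q)
n = -21/8 (n = -2 + (-5 + 3*0)/8 = -2 + (-5 + 0)/8 = -2 + (⅛)*(-5) = -2 - 5/8 = -21/8 ≈ -2.6250)
O(f) = 271
-O(n) = -1*271 = -271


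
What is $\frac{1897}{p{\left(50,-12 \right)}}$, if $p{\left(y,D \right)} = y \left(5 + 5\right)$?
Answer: $\frac{1897}{500} \approx 3.794$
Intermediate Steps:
$p{\left(y,D \right)} = 10 y$ ($p{\left(y,D \right)} = y 10 = 10 y$)
$\frac{1897}{p{\left(50,-12 \right)}} = \frac{1897}{10 \cdot 50} = \frac{1897}{500}$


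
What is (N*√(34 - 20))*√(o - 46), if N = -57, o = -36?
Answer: -114*I*√287 ≈ -1931.3*I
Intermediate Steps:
(N*√(34 - 20))*√(o - 46) = (-57*√(34 - 20))*√(-36 - 46) = (-57*√14)*√(-82) = (-57*√14)*(I*√82) = -114*I*√287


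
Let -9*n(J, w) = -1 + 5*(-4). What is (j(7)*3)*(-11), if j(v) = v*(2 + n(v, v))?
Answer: -1001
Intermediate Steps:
n(J, w) = 7/3 (n(J, w) = -(-1 + 5*(-4))/9 = -(-1 - 20)/9 = -⅑*(-21) = 7/3)
j(v) = 13*v/3 (j(v) = v*(2 + 7/3) = v*(13/3) = 13*v/3)
(j(7)*3)*(-11) = (((13/3)*7)*3)*(-11) = ((91/3)*3)*(-11) = 91*(-11) = -1001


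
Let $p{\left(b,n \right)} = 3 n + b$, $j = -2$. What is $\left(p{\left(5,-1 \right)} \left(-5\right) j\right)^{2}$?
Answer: $400$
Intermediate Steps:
$p{\left(b,n \right)} = b + 3 n$
$\left(p{\left(5,-1 \right)} \left(-5\right) j\right)^{2} = \left(\left(5 + 3 \left(-1\right)\right) \left(-5\right) \left(-2\right)\right)^{2} = \left(\left(5 - 3\right) \left(-5\right) \left(-2\right)\right)^{2} = \left(2 \left(-5\right) \left(-2\right)\right)^{2} = \left(\left(-10\right) \left(-2\right)\right)^{2} = 20^{2} = 400$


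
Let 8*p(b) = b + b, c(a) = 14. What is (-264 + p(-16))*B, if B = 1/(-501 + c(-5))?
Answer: 268/487 ≈ 0.55031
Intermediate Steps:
p(b) = b/4 (p(b) = (b + b)/8 = (2*b)/8 = b/4)
B = -1/487 (B = 1/(-501 + 14) = 1/(-487) = -1/487 ≈ -0.0020534)
(-264 + p(-16))*B = (-264 + (¼)*(-16))*(-1/487) = (-264 - 4)*(-1/487) = -268*(-1/487) = 268/487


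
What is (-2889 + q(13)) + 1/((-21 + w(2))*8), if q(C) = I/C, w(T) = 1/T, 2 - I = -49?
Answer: -6150997/2132 ≈ -2885.1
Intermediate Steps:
I = 51 (I = 2 - 1*(-49) = 2 + 49 = 51)
q(C) = 51/C
(-2889 + q(13)) + 1/((-21 + w(2))*8) = (-2889 + 51/13) + 1/((-21 + 1/2)*8) = (-2889 + 51*(1/13)) + 1/((-21 + 1/2)*8) = (-2889 + 51/13) + 1/(-41/2*8) = -37506/13 + 1/(-164) = -37506/13 - 1/164 = -6150997/2132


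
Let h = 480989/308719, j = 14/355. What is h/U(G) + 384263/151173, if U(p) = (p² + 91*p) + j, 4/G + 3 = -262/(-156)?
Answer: 10796768504611990453/4257353429255829978 ≈ 2.5360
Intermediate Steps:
j = 14/355 (j = 14*(1/355) = 14/355 ≈ 0.039437)
h = 480989/308719 (h = 480989*(1/308719) = 480989/308719 ≈ 1.5580)
G = -312/103 (G = 4/(-3 - 262/(-156)) = 4/(-3 - 262*(-1/156)) = 4/(-3 + 131/78) = 4/(-103/78) = 4*(-78/103) = -312/103 ≈ -3.0291)
U(p) = 14/355 + p² + 91*p (U(p) = (p² + 91*p) + 14/355 = 14/355 + p² + 91*p)
h/U(G) + 384263/151173 = 480989/(308719*(14/355 + (-312/103)² + 91*(-312/103))) + 384263/151173 = 480989/(308719*(14/355 + 97344/10609 - 28392/103)) + 384263*(1/151173) = 480989/(308719*(-1003447834/3766195)) + 34933/13743 = (480989/308719)*(-3766195/1003447834) + 34933/13743 = -1811498366855/309783411864646 + 34933/13743 = 10796768504611990453/4257353429255829978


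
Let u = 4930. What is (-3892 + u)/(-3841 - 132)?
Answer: -1038/3973 ≈ -0.26126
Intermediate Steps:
(-3892 + u)/(-3841 - 132) = (-3892 + 4930)/(-3841 - 132) = 1038/(-3973) = 1038*(-1/3973) = -1038/3973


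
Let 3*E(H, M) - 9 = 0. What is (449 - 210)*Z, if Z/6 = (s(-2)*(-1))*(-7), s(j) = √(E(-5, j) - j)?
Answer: 10038*√5 ≈ 22446.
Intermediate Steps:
E(H, M) = 3 (E(H, M) = 3 + (⅓)*0 = 3 + 0 = 3)
s(j) = √(3 - j)
Z = 42*√5 (Z = 6*((√(3 - 1*(-2))*(-1))*(-7)) = 6*((√(3 + 2)*(-1))*(-7)) = 6*((√5*(-1))*(-7)) = 6*(-√5*(-7)) = 6*(7*√5) = 42*√5 ≈ 93.915)
(449 - 210)*Z = (449 - 210)*(42*√5) = 239*(42*√5) = 10038*√5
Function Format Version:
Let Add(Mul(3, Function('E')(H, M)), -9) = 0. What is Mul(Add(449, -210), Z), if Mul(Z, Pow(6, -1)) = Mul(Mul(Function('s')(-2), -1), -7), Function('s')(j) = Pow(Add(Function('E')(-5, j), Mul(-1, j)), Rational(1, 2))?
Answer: Mul(10038, Pow(5, Rational(1, 2))) ≈ 22446.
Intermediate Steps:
Function('E')(H, M) = 3 (Function('E')(H, M) = Add(3, Mul(Rational(1, 3), 0)) = Add(3, 0) = 3)
Function('s')(j) = Pow(Add(3, Mul(-1, j)), Rational(1, 2))
Z = Mul(42, Pow(5, Rational(1, 2))) (Z = Mul(6, Mul(Mul(Pow(Add(3, Mul(-1, -2)), Rational(1, 2)), -1), -7)) = Mul(6, Mul(Mul(Pow(Add(3, 2), Rational(1, 2)), -1), -7)) = Mul(6, Mul(Mul(Pow(5, Rational(1, 2)), -1), -7)) = Mul(6, Mul(Mul(-1, Pow(5, Rational(1, 2))), -7)) = Mul(6, Mul(7, Pow(5, Rational(1, 2)))) = Mul(42, Pow(5, Rational(1, 2))) ≈ 93.915)
Mul(Add(449, -210), Z) = Mul(Add(449, -210), Mul(42, Pow(5, Rational(1, 2)))) = Mul(239, Mul(42, Pow(5, Rational(1, 2)))) = Mul(10038, Pow(5, Rational(1, 2)))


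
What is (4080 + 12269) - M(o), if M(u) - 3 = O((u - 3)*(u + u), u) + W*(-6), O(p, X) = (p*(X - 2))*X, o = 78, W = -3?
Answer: -69341272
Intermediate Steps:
O(p, X) = X*p*(-2 + X) (O(p, X) = (p*(-2 + X))*X = X*p*(-2 + X))
M(u) = 21 + 2*u**2*(-3 + u)*(-2 + u) (M(u) = 3 + (u*((u - 3)*(u + u))*(-2 + u) - 3*(-6)) = 3 + (u*((-3 + u)*(2*u))*(-2 + u) + 18) = 3 + (u*(2*u*(-3 + u))*(-2 + u) + 18) = 3 + (2*u**2*(-3 + u)*(-2 + u) + 18) = 3 + (18 + 2*u**2*(-3 + u)*(-2 + u)) = 21 + 2*u**2*(-3 + u)*(-2 + u))
(4080 + 12269) - M(o) = (4080 + 12269) - (21 + 2*78**2*(-3 + 78)*(-2 + 78)) = 16349 - (21 + 2*6084*75*76) = 16349 - (21 + 69357600) = 16349 - 1*69357621 = 16349 - 69357621 = -69341272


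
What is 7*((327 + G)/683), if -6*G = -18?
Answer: 2310/683 ≈ 3.3821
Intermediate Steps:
G = 3 (G = -⅙*(-18) = 3)
7*((327 + G)/683) = 7*((327 + 3)/683) = 7*(330*(1/683)) = 7*(330/683) = 2310/683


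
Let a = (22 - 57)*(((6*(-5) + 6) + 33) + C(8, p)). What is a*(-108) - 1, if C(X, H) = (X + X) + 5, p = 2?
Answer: 113399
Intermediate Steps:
C(X, H) = 5 + 2*X (C(X, H) = 2*X + 5 = 5 + 2*X)
a = -1050 (a = (22 - 57)*(((6*(-5) + 6) + 33) + (5 + 2*8)) = -35*(((-30 + 6) + 33) + (5 + 16)) = -35*((-24 + 33) + 21) = -35*(9 + 21) = -35*30 = -1050)
a*(-108) - 1 = -1050*(-108) - 1 = 113400 - 1 = 113399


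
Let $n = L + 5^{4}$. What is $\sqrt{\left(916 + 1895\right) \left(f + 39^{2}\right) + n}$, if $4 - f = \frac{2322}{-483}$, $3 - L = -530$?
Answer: $\frac{3 \sqrt{12388644583}}{161} \approx 2074.0$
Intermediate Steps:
$L = 533$ ($L = 3 - -530 = 3 + 530 = 533$)
$f = \frac{1418}{161}$ ($f = 4 - \frac{2322}{-483} = 4 - 2322 \left(- \frac{1}{483}\right) = 4 - - \frac{774}{161} = 4 + \frac{774}{161} = \frac{1418}{161} \approx 8.8074$)
$n = 1158$ ($n = 533 + 5^{4} = 533 + 625 = 1158$)
$\sqrt{\left(916 + 1895\right) \left(f + 39^{2}\right) + n} = \sqrt{\left(916 + 1895\right) \left(\frac{1418}{161} + 39^{2}\right) + 1158} = \sqrt{2811 \left(\frac{1418}{161} + 1521\right) + 1158} = \sqrt{2811 \cdot \frac{246299}{161} + 1158} = \sqrt{\frac{692346489}{161} + 1158} = \sqrt{\frac{692532927}{161}} = \frac{3 \sqrt{12388644583}}{161}$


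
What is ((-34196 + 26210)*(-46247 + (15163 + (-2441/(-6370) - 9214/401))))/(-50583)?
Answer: -105758267138689/21534616285 ≈ -4911.1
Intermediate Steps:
((-34196 + 26210)*(-46247 + (15163 + (-2441/(-6370) - 9214/401))))/(-50583) = -7986*(-46247 + (15163 + (-2441*(-1/6370) - 9214*1/401)))*(-1/50583) = -7986*(-46247 + (15163 + (2441/6370 - 9214/401)))*(-1/50583) = -7986*(-46247 + (15163 - 57714339/2554370))*(-1/50583) = -7986*(-46247 + 38674197971/2554370)*(-1/50583) = -7986*(-79457751419/2554370)*(-1/50583) = (317274801416067/1277185)*(-1/50583) = -105758267138689/21534616285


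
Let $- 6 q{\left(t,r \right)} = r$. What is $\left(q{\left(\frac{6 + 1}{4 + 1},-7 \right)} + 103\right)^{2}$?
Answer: $\frac{390625}{36} \approx 10851.0$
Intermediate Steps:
$q{\left(t,r \right)} = - \frac{r}{6}$
$\left(q{\left(\frac{6 + 1}{4 + 1},-7 \right)} + 103\right)^{2} = \left(\left(- \frac{1}{6}\right) \left(-7\right) + 103\right)^{2} = \left(\frac{7}{6} + 103\right)^{2} = \left(\frac{625}{6}\right)^{2} = \frac{390625}{36}$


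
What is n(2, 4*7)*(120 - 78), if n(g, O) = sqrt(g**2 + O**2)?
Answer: 84*sqrt(197) ≈ 1179.0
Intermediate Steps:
n(g, O) = sqrt(O**2 + g**2)
n(2, 4*7)*(120 - 78) = sqrt((4*7)**2 + 2**2)*(120 - 78) = sqrt(28**2 + 4)*42 = sqrt(784 + 4)*42 = sqrt(788)*42 = (2*sqrt(197))*42 = 84*sqrt(197)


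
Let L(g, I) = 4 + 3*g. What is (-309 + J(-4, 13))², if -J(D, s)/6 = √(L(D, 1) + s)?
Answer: 95661 + 3708*√5 ≈ 1.0395e+5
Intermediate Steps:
J(D, s) = -6*√(4 + s + 3*D) (J(D, s) = -6*√((4 + 3*D) + s) = -6*√(4 + s + 3*D))
(-309 + J(-4, 13))² = (-309 - 6*√(4 + 13 + 3*(-4)))² = (-309 - 6*√(4 + 13 - 12))² = (-309 - 6*√5)²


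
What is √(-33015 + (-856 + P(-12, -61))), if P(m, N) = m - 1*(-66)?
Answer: I*√33817 ≈ 183.89*I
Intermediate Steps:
P(m, N) = 66 + m (P(m, N) = m + 66 = 66 + m)
√(-33015 + (-856 + P(-12, -61))) = √(-33015 + (-856 + (66 - 12))) = √(-33015 + (-856 + 54)) = √(-33015 - 802) = √(-33817) = I*√33817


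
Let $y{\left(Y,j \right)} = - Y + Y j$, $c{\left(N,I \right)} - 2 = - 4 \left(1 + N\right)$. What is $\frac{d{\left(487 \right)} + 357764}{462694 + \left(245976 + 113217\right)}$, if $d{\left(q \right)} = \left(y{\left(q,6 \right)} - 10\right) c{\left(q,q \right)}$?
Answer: $- \frac{4370986}{821887} \approx -5.3182$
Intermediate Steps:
$c{\left(N,I \right)} = -2 - 4 N$ ($c{\left(N,I \right)} = 2 - 4 \left(1 + N\right) = 2 - \left(4 + 4 N\right) = -2 - 4 N$)
$d{\left(q \right)} = \left(-10 + 5 q\right) \left(-2 - 4 q\right)$ ($d{\left(q \right)} = \left(q \left(-1 + 6\right) - 10\right) \left(-2 - 4 q\right) = \left(q 5 - 10\right) \left(-2 - 4 q\right) = \left(5 q - 10\right) \left(-2 - 4 q\right) = \left(-10 + 5 q\right) \left(-2 - 4 q\right)$)
$\frac{d{\left(487 \right)} + 357764}{462694 + \left(245976 + 113217\right)} = \frac{\left(20 - 20 \cdot 487^{2} + 30 \cdot 487\right) + 357764}{462694 + \left(245976 + 113217\right)} = \frac{\left(20 - 4743380 + 14610\right) + 357764}{462694 + 359193} = \frac{\left(20 - 4743380 + 14610\right) + 357764}{821887} = \left(-4728750 + 357764\right) \frac{1}{821887} = \left(-4370986\right) \frac{1}{821887} = - \frac{4370986}{821887}$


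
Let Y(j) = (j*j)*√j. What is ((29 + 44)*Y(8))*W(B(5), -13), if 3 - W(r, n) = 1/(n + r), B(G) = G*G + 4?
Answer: 27448*√2 ≈ 38817.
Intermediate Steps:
B(G) = 4 + G² (B(G) = G² + 4 = 4 + G²)
Y(j) = j^(5/2) (Y(j) = j²*√j = j^(5/2))
W(r, n) = 3 - 1/(n + r)
((29 + 44)*Y(8))*W(B(5), -13) = ((29 + 44)*8^(5/2))*((-1 + 3*(-13) + 3*(4 + 5²))/(-13 + (4 + 5²))) = (73*(128*√2))*((-1 - 39 + 3*(4 + 25))/(-13 + (4 + 25))) = (9344*√2)*((-1 - 39 + 3*29)/(-13 + 29)) = (9344*√2)*((-1 - 39 + 87)/16) = (9344*√2)*((1/16)*47) = (9344*√2)*(47/16) = 27448*√2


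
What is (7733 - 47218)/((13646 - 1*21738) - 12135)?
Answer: 39485/20227 ≈ 1.9521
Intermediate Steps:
(7733 - 47218)/((13646 - 1*21738) - 12135) = -39485/((13646 - 21738) - 12135) = -39485/(-8092 - 12135) = -39485/(-20227) = -39485*(-1/20227) = 39485/20227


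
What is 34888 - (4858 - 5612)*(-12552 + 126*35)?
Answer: -6104180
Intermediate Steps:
34888 - (4858 - 5612)*(-12552 + 126*35) = 34888 - (-754)*(-12552 + 4410) = 34888 - (-754)*(-8142) = 34888 - 1*6139068 = 34888 - 6139068 = -6104180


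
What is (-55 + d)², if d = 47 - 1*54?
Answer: 3844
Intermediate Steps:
d = -7 (d = 47 - 54 = -7)
(-55 + d)² = (-55 - 7)² = (-62)² = 3844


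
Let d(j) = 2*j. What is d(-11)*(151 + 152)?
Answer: -6666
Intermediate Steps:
d(-11)*(151 + 152) = (2*(-11))*(151 + 152) = -22*303 = -6666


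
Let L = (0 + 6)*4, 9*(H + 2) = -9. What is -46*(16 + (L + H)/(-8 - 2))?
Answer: -3197/5 ≈ -639.40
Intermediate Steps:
H = -3 (H = -2 + (⅑)*(-9) = -2 - 1 = -3)
L = 24 (L = 6*4 = 24)
-46*(16 + (L + H)/(-8 - 2)) = -46*(16 + (24 - 3)/(-8 - 2)) = -46*(16 + 21/(-10)) = -46*(16 + 21*(-⅒)) = -46*(16 - 21/10) = -46*139/10 = -3197/5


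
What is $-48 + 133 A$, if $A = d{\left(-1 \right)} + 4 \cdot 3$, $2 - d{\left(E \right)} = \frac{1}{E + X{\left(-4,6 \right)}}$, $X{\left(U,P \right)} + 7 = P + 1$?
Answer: $1947$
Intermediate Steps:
$X{\left(U,P \right)} = -6 + P$ ($X{\left(U,P \right)} = -7 + \left(P + 1\right) = -7 + \left(1 + P\right) = -6 + P$)
$d{\left(E \right)} = 2 - \frac{1}{E}$ ($d{\left(E \right)} = 2 - \frac{1}{E + \left(-6 + 6\right)} = 2 - \frac{1}{E + 0} = 2 - \frac{1}{E}$)
$A = 15$ ($A = \left(2 - \frac{1}{-1}\right) + 4 \cdot 3 = \left(2 - -1\right) + 12 = \left(2 + 1\right) + 12 = 3 + 12 = 15$)
$-48 + 133 A = -48 + 133 \cdot 15 = -48 + 1995 = 1947$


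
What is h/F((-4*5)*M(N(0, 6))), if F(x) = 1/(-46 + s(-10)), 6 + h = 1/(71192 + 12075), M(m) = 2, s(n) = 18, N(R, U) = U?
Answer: 13988828/83267 ≈ 168.00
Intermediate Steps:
h = -499601/83267 (h = -6 + 1/(71192 + 12075) = -6 + 1/83267 = -499601/83267 ≈ -6.0000)
F(x) = -1/28 (F(x) = 1/(-46 + 18) = 1/(-28) = -1/28)
h/F((-4*5)*M(N(0, 6))) = -499601/(83267*(-1/28)) = -499601/83267*(-28) = 13988828/83267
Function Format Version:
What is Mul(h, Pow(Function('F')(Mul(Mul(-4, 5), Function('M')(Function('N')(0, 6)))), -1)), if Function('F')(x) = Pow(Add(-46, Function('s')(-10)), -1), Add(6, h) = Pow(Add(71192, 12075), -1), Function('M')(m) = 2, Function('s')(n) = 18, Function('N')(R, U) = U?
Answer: Rational(13988828, 83267) ≈ 168.00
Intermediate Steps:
h = Rational(-499601, 83267) (h = Add(-6, Pow(Add(71192, 12075), -1)) = Add(-6, Pow(83267, -1)) = Add(-6, Rational(1, 83267)) = Rational(-499601, 83267) ≈ -6.0000)
Function('F')(x) = Rational(-1, 28) (Function('F')(x) = Pow(Add(-46, 18), -1) = Pow(-28, -1) = Rational(-1, 28))
Mul(h, Pow(Function('F')(Mul(Mul(-4, 5), Function('M')(Function('N')(0, 6)))), -1)) = Mul(Rational(-499601, 83267), Pow(Rational(-1, 28), -1)) = Mul(Rational(-499601, 83267), -28) = Rational(13988828, 83267)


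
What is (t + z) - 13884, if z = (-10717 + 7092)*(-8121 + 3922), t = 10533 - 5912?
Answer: 15212112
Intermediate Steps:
t = 4621
z = 15221375 (z = -3625*(-4199) = 15221375)
(t + z) - 13884 = (4621 + 15221375) - 13884 = 15225996 - 13884 = 15212112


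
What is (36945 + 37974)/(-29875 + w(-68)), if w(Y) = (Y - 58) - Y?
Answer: -74919/29933 ≈ -2.5029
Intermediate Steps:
w(Y) = -58 (w(Y) = (-58 + Y) - Y = -58)
(36945 + 37974)/(-29875 + w(-68)) = (36945 + 37974)/(-29875 - 58) = 74919/(-29933) = 74919*(-1/29933) = -74919/29933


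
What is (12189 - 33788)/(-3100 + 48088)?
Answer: -21599/44988 ≈ -0.48011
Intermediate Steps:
(12189 - 33788)/(-3100 + 48088) = -21599/44988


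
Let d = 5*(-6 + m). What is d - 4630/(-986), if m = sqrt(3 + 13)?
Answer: -2615/493 ≈ -5.3043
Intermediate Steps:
m = 4 (m = sqrt(16) = 4)
d = -10 (d = 5*(-6 + 4) = 5*(-2) = -10)
d - 4630/(-986) = -10 - 4630/(-986) = -10 - 4630*(-1/986) = -10 + 2315/493 = -2615/493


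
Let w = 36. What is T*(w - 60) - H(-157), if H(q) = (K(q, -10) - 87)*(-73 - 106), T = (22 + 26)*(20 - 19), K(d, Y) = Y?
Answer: -18515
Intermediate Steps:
T = 48 (T = 48*1 = 48)
H(q) = 17363 (H(q) = (-10 - 87)*(-73 - 106) = -97*(-179) = 17363)
T*(w - 60) - H(-157) = 48*(36 - 60) - 1*17363 = 48*(-24) - 17363 = -1152 - 17363 = -18515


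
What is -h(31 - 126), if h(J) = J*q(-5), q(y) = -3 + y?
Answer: -760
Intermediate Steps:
h(J) = -8*J (h(J) = J*(-3 - 5) = J*(-8) = -8*J)
-h(31 - 126) = -(-8)*(31 - 126) = -(-8)*(-95) = -1*760 = -760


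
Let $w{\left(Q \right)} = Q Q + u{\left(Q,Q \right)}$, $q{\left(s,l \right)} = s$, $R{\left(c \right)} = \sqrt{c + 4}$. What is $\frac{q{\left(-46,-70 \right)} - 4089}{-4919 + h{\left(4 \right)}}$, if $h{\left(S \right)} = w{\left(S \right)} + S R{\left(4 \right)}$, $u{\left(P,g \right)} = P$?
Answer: $\frac{20257365}{24000073} + \frac{33080 \sqrt{2}}{24000073} \approx 0.846$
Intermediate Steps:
$R{\left(c \right)} = \sqrt{4 + c}$
$w{\left(Q \right)} = Q + Q^{2}$ ($w{\left(Q \right)} = Q Q + Q = Q^{2} + Q = Q + Q^{2}$)
$h{\left(S \right)} = S \left(1 + S\right) + 2 S \sqrt{2}$ ($h{\left(S \right)} = S \left(1 + S\right) + S \sqrt{4 + 4} = S \left(1 + S\right) + S \sqrt{8} = S \left(1 + S\right) + S 2 \sqrt{2} = S \left(1 + S\right) + 2 S \sqrt{2}$)
$\frac{q{\left(-46,-70 \right)} - 4089}{-4919 + h{\left(4 \right)}} = \frac{-46 - 4089}{-4919 + 4 \left(1 + 4 + 2 \sqrt{2}\right)} = - \frac{4135}{-4919 + 4 \left(5 + 2 \sqrt{2}\right)} = - \frac{4135}{-4919 + \left(20 + 8 \sqrt{2}\right)} = - \frac{4135}{-4899 + 8 \sqrt{2}}$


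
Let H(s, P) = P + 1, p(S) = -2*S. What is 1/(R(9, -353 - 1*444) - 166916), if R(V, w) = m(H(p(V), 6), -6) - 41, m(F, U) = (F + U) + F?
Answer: -1/166949 ≈ -5.9899e-6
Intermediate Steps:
H(s, P) = 1 + P
m(F, U) = U + 2*F
R(V, w) = -33 (R(V, w) = (-6 + 2*(1 + 6)) - 41 = (-6 + 2*7) - 41 = (-6 + 14) - 41 = 8 - 41 = -33)
1/(R(9, -353 - 1*444) - 166916) = 1/(-33 - 166916) = 1/(-166949) = -1/166949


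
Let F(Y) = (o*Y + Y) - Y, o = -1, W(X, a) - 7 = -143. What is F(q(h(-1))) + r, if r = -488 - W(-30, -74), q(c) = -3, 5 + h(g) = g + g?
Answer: -349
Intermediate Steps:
h(g) = -5 + 2*g (h(g) = -5 + (g + g) = -5 + 2*g)
W(X, a) = -136 (W(X, a) = 7 - 143 = -136)
r = -352 (r = -488 - 1*(-136) = -488 + 136 = -352)
F(Y) = -Y (F(Y) = (-Y + Y) - Y = 0 - Y = -Y)
F(q(h(-1))) + r = -1*(-3) - 352 = 3 - 352 = -349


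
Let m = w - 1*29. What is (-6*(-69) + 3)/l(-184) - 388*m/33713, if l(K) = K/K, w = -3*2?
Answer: 14071901/33713 ≈ 417.40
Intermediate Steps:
w = -6
m = -35 (m = -6 - 1*29 = -6 - 29 = -35)
l(K) = 1
(-6*(-69) + 3)/l(-184) - 388*m/33713 = (-6*(-69) + 3)/1 - 388*(-35)/33713 = (414 + 3)*1 + 13580*(1/33713) = 417*1 + 13580/33713 = 417 + 13580/33713 = 14071901/33713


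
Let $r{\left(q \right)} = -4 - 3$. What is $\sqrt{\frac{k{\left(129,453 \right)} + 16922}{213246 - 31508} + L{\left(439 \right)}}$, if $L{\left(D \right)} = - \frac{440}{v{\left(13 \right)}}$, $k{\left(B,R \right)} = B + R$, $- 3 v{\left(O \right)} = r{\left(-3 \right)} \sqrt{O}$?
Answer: $\frac{2 \sqrt{1646439781532 - 247962970084830 \sqrt{13}}}{8269079} \approx 7.2252 i$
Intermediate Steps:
$r{\left(q \right)} = -7$ ($r{\left(q \right)} = -4 - 3 = -7$)
$v{\left(O \right)} = \frac{7 \sqrt{O}}{3}$ ($v{\left(O \right)} = - \frac{\left(-7\right) \sqrt{O}}{3} = \frac{7 \sqrt{O}}{3}$)
$L{\left(D \right)} = - \frac{1320 \sqrt{13}}{91}$ ($L{\left(D \right)} = - \frac{440}{\frac{7}{3} \sqrt{13}} = - 440 \frac{3 \sqrt{13}}{91} = - \frac{1320 \sqrt{13}}{91}$)
$\sqrt{\frac{k{\left(129,453 \right)} + 16922}{213246 - 31508} + L{\left(439 \right)}} = \sqrt{\frac{\left(129 + 453\right) + 16922}{213246 - 31508} - \frac{1320 \sqrt{13}}{91}} = \sqrt{\frac{582 + 16922}{181738} - \frac{1320 \sqrt{13}}{91}} = \sqrt{17504 \cdot \frac{1}{181738} - \frac{1320 \sqrt{13}}{91}} = \sqrt{\frac{8752}{90869} - \frac{1320 \sqrt{13}}{91}}$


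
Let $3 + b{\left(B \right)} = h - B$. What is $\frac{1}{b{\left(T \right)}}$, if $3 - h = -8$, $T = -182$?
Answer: $\frac{1}{190} \approx 0.0052632$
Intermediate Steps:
$h = 11$ ($h = 3 - -8 = 3 + 8 = 11$)
$b{\left(B \right)} = 8 - B$ ($b{\left(B \right)} = -3 - \left(-11 + B\right) = 8 - B$)
$\frac{1}{b{\left(T \right)}} = \frac{1}{8 - -182} = \frac{1}{8 + 182} = \frac{1}{190}$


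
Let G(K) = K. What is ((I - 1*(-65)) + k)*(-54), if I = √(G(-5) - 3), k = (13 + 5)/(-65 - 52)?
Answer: -45522/13 - 108*I*√2 ≈ -3501.7 - 152.74*I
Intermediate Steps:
k = -2/13 (k = 18/(-117) = 18*(-1/117) = -2/13 ≈ -0.15385)
I = 2*I*√2 (I = √(-5 - 3) = √(-8) = 2*I*√2 ≈ 2.8284*I)
((I - 1*(-65)) + k)*(-54) = ((2*I*√2 - 1*(-65)) - 2/13)*(-54) = ((2*I*√2 + 65) - 2/13)*(-54) = ((65 + 2*I*√2) - 2/13)*(-54) = (843/13 + 2*I*√2)*(-54) = -45522/13 - 108*I*√2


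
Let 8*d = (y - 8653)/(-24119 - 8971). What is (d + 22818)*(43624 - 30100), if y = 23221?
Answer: 1701873230946/5515 ≈ 3.0859e+8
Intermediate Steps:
d = -607/11030 (d = ((23221 - 8653)/(-24119 - 8971))/8 = (14568/(-33090))/8 = (14568*(-1/33090))/8 = (⅛)*(-2428/5515) = -607/11030 ≈ -0.055032)
(d + 22818)*(43624 - 30100) = (-607/11030 + 22818)*(43624 - 30100) = (251681933/11030)*13524 = 1701873230946/5515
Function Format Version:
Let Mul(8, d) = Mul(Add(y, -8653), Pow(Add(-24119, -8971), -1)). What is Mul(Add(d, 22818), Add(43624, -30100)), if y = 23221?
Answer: Rational(1701873230946, 5515) ≈ 3.0859e+8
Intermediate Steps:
d = Rational(-607, 11030) (d = Mul(Rational(1, 8), Mul(Add(23221, -8653), Pow(Add(-24119, -8971), -1))) = Mul(Rational(1, 8), Mul(14568, Pow(-33090, -1))) = Mul(Rational(1, 8), Mul(14568, Rational(-1, 33090))) = Mul(Rational(1, 8), Rational(-2428, 5515)) = Rational(-607, 11030) ≈ -0.055032)
Mul(Add(d, 22818), Add(43624, -30100)) = Mul(Add(Rational(-607, 11030), 22818), Add(43624, -30100)) = Mul(Rational(251681933, 11030), 13524) = Rational(1701873230946, 5515)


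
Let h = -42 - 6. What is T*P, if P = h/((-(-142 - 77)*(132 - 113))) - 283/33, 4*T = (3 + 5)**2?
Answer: -6288784/45771 ≈ -137.40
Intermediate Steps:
h = -48
T = 16 (T = (3 + 5)**2/4 = (1/4)*8**2 = (1/4)*64 = 16)
P = -393049/45771 (P = -48*(-1/((-142 - 77)*(132 - 113))) - 283/33 = -48/((-(-219)*19)) - 283*1/33 = -48/((-1*(-4161))) - 283/33 = -48/4161 - 283/33 = -48*1/4161 - 283/33 = -16/1387 - 283/33 = -393049/45771 ≈ -8.5873)
T*P = 16*(-393049/45771) = -6288784/45771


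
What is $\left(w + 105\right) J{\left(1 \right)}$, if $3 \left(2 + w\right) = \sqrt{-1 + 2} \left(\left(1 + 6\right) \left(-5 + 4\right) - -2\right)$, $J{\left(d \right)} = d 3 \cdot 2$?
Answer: $608$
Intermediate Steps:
$J{\left(d \right)} = 6 d$ ($J{\left(d \right)} = 3 d 2 = 6 d$)
$w = - \frac{11}{3}$ ($w = -2 + \frac{\sqrt{-1 + 2} \left(\left(1 + 6\right) \left(-5 + 4\right) - -2\right)}{3} = -2 + \frac{\sqrt{1} \left(7 \left(-1\right) + 2\right)}{3} = -2 + \frac{1 \left(-7 + 2\right)}{3} = -2 + \frac{1 \left(-5\right)}{3} = -2 + \frac{1}{3} \left(-5\right) = -2 - \frac{5}{3} = - \frac{11}{3} \approx -3.6667$)
$\left(w + 105\right) J{\left(1 \right)} = \left(- \frac{11}{3} + 105\right) 6 \cdot 1 = \frac{304}{3} \cdot 6 = 608$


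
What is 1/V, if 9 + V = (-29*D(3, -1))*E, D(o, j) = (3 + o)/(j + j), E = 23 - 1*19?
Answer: 1/339 ≈ 0.0029499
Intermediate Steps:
E = 4 (E = 23 - 19 = 4)
D(o, j) = (3 + o)/(2*j) (D(o, j) = (3 + o)/((2*j)) = (3 + o)*(1/(2*j)) = (3 + o)/(2*j))
V = 339 (V = -9 - 29*(3 + 3)/(2*(-1))*4 = -9 - 29*(-1)*6/2*4 = -9 - 29*(-3)*4 = -9 + 87*4 = -9 + 348 = 339)
1/V = 1/339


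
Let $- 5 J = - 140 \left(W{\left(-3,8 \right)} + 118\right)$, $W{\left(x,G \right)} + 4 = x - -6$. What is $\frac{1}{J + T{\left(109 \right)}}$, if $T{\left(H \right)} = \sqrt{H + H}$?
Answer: $\frac{1638}{5365979} - \frac{\sqrt{218}}{10731958} \approx 0.00030388$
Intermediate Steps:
$W{\left(x,G \right)} = 2 + x$ ($W{\left(x,G \right)} = -4 + \left(x - -6\right) = -4 + \left(x + 6\right) = -4 + \left(6 + x\right) = 2 + x$)
$T{\left(H \right)} = \sqrt{2} \sqrt{H}$ ($T{\left(H \right)} = \sqrt{2 H} = \sqrt{2} \sqrt{H}$)
$J = 3276$ ($J = - \frac{\left(-140\right) \left(\left(2 - 3\right) + 118\right)}{5} = - \frac{\left(-140\right) \left(-1 + 118\right)}{5} = - \frac{\left(-140\right) 117}{5} = \left(- \frac{1}{5}\right) \left(-16380\right) = 3276$)
$\frac{1}{J + T{\left(109 \right)}} = \frac{1}{3276 + \sqrt{2} \sqrt{109}} = \frac{1}{3276 + \sqrt{218}}$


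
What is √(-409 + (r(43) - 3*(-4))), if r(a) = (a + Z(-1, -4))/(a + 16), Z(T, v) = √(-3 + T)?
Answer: √(-1379420 + 118*I)/59 ≈ 0.00085144 + 19.907*I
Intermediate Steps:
r(a) = (a + 2*I)/(16 + a) (r(a) = (a + √(-3 - 1))/(a + 16) = (a + √(-4))/(16 + a) = (a + 2*I)/(16 + a))
√(-409 + (r(43) - 3*(-4))) = √(-409 + ((43 + 2*I)/(16 + 43) - 3*(-4))) = √(-409 + ((43 + 2*I)/59 - 1*(-12))) = √(-409 + ((43 + 2*I)/59 + 12)) = √(-409 + ((43/59 + 2*I/59) + 12)) = √(-409 + (751/59 + 2*I/59)) = √(-23380/59 + 2*I/59)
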